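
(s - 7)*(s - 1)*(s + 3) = s^3 - 5*s^2 - 17*s + 21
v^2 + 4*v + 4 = (v + 2)^2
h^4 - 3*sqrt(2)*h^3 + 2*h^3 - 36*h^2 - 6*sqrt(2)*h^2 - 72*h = h*(h + 2)*(h - 6*sqrt(2))*(h + 3*sqrt(2))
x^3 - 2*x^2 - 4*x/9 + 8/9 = (x - 2)*(x - 2/3)*(x + 2/3)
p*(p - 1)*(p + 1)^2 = p^4 + p^3 - p^2 - p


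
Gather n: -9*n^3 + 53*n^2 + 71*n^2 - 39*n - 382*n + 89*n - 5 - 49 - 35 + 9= -9*n^3 + 124*n^2 - 332*n - 80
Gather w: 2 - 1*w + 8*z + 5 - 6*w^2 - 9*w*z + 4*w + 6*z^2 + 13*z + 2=-6*w^2 + w*(3 - 9*z) + 6*z^2 + 21*z + 9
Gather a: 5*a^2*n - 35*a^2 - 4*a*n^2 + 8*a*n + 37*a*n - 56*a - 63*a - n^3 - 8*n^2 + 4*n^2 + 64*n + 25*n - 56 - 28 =a^2*(5*n - 35) + a*(-4*n^2 + 45*n - 119) - n^3 - 4*n^2 + 89*n - 84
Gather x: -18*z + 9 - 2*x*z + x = x*(1 - 2*z) - 18*z + 9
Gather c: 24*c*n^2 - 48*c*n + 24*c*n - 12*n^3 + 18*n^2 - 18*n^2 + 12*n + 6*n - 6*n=c*(24*n^2 - 24*n) - 12*n^3 + 12*n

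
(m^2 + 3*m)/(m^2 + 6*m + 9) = m/(m + 3)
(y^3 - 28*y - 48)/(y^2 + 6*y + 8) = y - 6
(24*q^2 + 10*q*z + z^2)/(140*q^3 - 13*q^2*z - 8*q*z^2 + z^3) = (6*q + z)/(35*q^2 - 12*q*z + z^2)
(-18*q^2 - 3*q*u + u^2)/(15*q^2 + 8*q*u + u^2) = (-6*q + u)/(5*q + u)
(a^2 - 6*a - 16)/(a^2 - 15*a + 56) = (a + 2)/(a - 7)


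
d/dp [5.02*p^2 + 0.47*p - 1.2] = 10.04*p + 0.47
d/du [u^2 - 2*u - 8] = 2*u - 2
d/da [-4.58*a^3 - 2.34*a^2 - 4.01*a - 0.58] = -13.74*a^2 - 4.68*a - 4.01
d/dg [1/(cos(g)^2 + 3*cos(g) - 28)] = (2*cos(g) + 3)*sin(g)/(cos(g)^2 + 3*cos(g) - 28)^2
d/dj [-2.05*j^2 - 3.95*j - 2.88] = -4.1*j - 3.95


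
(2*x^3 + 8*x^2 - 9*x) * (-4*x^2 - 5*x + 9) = -8*x^5 - 42*x^4 + 14*x^3 + 117*x^2 - 81*x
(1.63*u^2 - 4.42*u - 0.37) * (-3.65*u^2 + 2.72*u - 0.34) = -5.9495*u^4 + 20.5666*u^3 - 11.2261*u^2 + 0.4964*u + 0.1258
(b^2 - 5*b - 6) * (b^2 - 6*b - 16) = b^4 - 11*b^3 + 8*b^2 + 116*b + 96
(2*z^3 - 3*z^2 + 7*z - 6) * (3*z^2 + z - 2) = 6*z^5 - 7*z^4 + 14*z^3 - 5*z^2 - 20*z + 12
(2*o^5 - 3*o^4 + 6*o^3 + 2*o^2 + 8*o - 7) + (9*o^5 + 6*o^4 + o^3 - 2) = 11*o^5 + 3*o^4 + 7*o^3 + 2*o^2 + 8*o - 9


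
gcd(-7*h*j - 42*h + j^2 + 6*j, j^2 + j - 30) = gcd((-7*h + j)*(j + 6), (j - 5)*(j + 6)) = j + 6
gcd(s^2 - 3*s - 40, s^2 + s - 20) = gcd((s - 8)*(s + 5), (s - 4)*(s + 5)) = s + 5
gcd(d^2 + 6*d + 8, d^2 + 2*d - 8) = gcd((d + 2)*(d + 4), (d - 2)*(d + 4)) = d + 4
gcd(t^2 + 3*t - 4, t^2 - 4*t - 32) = t + 4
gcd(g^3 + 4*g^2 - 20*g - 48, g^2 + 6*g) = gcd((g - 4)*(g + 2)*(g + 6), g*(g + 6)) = g + 6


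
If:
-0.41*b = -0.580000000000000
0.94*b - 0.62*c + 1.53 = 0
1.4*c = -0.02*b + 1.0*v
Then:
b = 1.41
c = 4.61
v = 6.49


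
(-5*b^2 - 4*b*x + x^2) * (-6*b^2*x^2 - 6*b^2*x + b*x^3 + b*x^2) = 30*b^4*x^2 + 30*b^4*x + 19*b^3*x^3 + 19*b^3*x^2 - 10*b^2*x^4 - 10*b^2*x^3 + b*x^5 + b*x^4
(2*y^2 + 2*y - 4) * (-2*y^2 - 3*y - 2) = -4*y^4 - 10*y^3 - 2*y^2 + 8*y + 8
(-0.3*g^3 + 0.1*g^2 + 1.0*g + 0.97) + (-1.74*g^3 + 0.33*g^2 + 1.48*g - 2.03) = -2.04*g^3 + 0.43*g^2 + 2.48*g - 1.06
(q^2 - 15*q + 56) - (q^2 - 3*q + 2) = 54 - 12*q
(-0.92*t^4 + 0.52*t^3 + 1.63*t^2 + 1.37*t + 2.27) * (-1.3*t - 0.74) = 1.196*t^5 + 0.00480000000000003*t^4 - 2.5038*t^3 - 2.9872*t^2 - 3.9648*t - 1.6798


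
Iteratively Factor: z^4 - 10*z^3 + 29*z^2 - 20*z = (z)*(z^3 - 10*z^2 + 29*z - 20) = z*(z - 1)*(z^2 - 9*z + 20) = z*(z - 5)*(z - 1)*(z - 4)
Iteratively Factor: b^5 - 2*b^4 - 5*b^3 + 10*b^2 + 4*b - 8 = (b - 2)*(b^4 - 5*b^2 + 4) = (b - 2)*(b - 1)*(b^3 + b^2 - 4*b - 4) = (b - 2)*(b - 1)*(b + 1)*(b^2 - 4) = (b - 2)^2*(b - 1)*(b + 1)*(b + 2)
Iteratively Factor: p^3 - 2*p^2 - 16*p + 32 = (p - 2)*(p^2 - 16) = (p - 4)*(p - 2)*(p + 4)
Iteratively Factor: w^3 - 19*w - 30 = (w - 5)*(w^2 + 5*w + 6) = (w - 5)*(w + 2)*(w + 3)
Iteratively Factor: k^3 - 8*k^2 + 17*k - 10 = (k - 5)*(k^2 - 3*k + 2) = (k - 5)*(k - 1)*(k - 2)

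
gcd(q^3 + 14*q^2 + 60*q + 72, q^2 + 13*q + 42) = q + 6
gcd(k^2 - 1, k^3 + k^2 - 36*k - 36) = k + 1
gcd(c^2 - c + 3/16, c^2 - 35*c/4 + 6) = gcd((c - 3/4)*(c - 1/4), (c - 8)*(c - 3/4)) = c - 3/4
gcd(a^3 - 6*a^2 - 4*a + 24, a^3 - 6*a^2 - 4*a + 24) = a^3 - 6*a^2 - 4*a + 24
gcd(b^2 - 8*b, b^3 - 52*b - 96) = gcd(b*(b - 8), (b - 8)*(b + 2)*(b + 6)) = b - 8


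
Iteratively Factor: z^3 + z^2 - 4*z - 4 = (z - 2)*(z^2 + 3*z + 2) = (z - 2)*(z + 1)*(z + 2)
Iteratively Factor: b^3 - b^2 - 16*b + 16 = (b - 4)*(b^2 + 3*b - 4) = (b - 4)*(b + 4)*(b - 1)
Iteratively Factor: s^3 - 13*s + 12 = (s - 1)*(s^2 + s - 12) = (s - 1)*(s + 4)*(s - 3)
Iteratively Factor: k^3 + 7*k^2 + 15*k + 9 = (k + 3)*(k^2 + 4*k + 3) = (k + 1)*(k + 3)*(k + 3)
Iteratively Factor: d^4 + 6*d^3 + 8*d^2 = (d + 2)*(d^3 + 4*d^2) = d*(d + 2)*(d^2 + 4*d) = d*(d + 2)*(d + 4)*(d)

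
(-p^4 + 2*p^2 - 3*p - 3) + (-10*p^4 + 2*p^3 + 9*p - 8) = -11*p^4 + 2*p^3 + 2*p^2 + 6*p - 11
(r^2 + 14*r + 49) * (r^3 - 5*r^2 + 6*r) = r^5 + 9*r^4 - 15*r^3 - 161*r^2 + 294*r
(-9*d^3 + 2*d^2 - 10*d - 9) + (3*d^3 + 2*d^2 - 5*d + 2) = -6*d^3 + 4*d^2 - 15*d - 7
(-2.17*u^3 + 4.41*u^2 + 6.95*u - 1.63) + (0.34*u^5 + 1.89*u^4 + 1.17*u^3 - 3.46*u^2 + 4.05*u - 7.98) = 0.34*u^5 + 1.89*u^4 - 1.0*u^3 + 0.95*u^2 + 11.0*u - 9.61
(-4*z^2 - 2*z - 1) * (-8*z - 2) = 32*z^3 + 24*z^2 + 12*z + 2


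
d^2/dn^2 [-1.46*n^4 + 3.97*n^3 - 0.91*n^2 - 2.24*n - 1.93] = -17.52*n^2 + 23.82*n - 1.82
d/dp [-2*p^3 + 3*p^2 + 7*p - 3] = -6*p^2 + 6*p + 7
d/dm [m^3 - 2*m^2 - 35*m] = 3*m^2 - 4*m - 35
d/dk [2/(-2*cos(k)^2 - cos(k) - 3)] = -2*(4*cos(k) + 1)*sin(k)/(cos(k) + cos(2*k) + 4)^2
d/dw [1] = 0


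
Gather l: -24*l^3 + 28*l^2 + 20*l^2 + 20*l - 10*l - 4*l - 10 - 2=-24*l^3 + 48*l^2 + 6*l - 12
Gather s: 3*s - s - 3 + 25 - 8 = 2*s + 14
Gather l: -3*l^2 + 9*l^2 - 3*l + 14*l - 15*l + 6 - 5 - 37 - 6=6*l^2 - 4*l - 42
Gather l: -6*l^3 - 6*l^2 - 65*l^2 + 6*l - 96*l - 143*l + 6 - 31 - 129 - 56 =-6*l^3 - 71*l^2 - 233*l - 210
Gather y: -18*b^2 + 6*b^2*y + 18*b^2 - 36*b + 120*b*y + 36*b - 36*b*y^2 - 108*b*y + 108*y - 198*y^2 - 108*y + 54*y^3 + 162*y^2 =54*y^3 + y^2*(-36*b - 36) + y*(6*b^2 + 12*b)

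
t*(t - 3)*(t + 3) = t^3 - 9*t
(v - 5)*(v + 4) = v^2 - v - 20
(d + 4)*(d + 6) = d^2 + 10*d + 24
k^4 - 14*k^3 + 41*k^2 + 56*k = k*(k - 8)*(k - 7)*(k + 1)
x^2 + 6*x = x*(x + 6)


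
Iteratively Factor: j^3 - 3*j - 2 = (j + 1)*(j^2 - j - 2) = (j + 1)^2*(j - 2)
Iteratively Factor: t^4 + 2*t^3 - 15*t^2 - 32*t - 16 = (t - 4)*(t^3 + 6*t^2 + 9*t + 4) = (t - 4)*(t + 1)*(t^2 + 5*t + 4) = (t - 4)*(t + 1)^2*(t + 4)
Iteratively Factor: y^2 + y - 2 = (y - 1)*(y + 2)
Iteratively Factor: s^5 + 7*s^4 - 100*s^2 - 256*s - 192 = (s + 2)*(s^4 + 5*s^3 - 10*s^2 - 80*s - 96) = (s + 2)^2*(s^3 + 3*s^2 - 16*s - 48) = (s + 2)^2*(s + 3)*(s^2 - 16) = (s + 2)^2*(s + 3)*(s + 4)*(s - 4)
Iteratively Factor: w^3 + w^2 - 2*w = (w - 1)*(w^2 + 2*w) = w*(w - 1)*(w + 2)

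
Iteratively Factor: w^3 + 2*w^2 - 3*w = (w)*(w^2 + 2*w - 3) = w*(w - 1)*(w + 3)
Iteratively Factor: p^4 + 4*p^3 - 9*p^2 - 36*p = (p)*(p^3 + 4*p^2 - 9*p - 36) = p*(p - 3)*(p^2 + 7*p + 12) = p*(p - 3)*(p + 4)*(p + 3)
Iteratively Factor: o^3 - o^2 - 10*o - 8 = (o + 1)*(o^2 - 2*o - 8) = (o + 1)*(o + 2)*(o - 4)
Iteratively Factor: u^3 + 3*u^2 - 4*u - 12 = (u - 2)*(u^2 + 5*u + 6) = (u - 2)*(u + 3)*(u + 2)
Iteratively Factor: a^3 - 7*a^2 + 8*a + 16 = (a - 4)*(a^2 - 3*a - 4) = (a - 4)*(a + 1)*(a - 4)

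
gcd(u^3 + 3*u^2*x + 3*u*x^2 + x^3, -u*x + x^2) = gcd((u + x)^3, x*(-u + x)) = 1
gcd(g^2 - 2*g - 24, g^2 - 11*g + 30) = g - 6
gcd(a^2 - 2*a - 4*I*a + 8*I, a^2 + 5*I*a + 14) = 1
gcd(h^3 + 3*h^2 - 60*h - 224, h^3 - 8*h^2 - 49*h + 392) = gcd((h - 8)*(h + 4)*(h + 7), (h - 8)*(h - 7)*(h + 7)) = h^2 - h - 56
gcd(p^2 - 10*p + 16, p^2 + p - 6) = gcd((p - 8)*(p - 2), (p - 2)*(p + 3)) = p - 2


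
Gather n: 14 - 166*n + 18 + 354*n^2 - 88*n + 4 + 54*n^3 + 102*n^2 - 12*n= 54*n^3 + 456*n^2 - 266*n + 36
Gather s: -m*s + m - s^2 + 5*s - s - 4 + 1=m - s^2 + s*(4 - m) - 3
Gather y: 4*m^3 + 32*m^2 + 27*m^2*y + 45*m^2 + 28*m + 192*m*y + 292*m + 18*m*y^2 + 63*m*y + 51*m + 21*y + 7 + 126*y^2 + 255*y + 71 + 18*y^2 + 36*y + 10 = 4*m^3 + 77*m^2 + 371*m + y^2*(18*m + 144) + y*(27*m^2 + 255*m + 312) + 88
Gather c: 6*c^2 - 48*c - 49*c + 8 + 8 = 6*c^2 - 97*c + 16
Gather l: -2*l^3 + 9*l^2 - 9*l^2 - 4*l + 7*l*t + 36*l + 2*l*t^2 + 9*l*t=-2*l^3 + l*(2*t^2 + 16*t + 32)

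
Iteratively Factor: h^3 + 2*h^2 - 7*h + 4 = (h - 1)*(h^2 + 3*h - 4) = (h - 1)^2*(h + 4)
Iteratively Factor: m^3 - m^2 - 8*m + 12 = (m - 2)*(m^2 + m - 6) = (m - 2)^2*(m + 3)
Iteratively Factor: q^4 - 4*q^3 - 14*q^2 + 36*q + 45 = (q - 3)*(q^3 - q^2 - 17*q - 15) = (q - 3)*(q + 1)*(q^2 - 2*q - 15) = (q - 5)*(q - 3)*(q + 1)*(q + 3)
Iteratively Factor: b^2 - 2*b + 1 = (b - 1)*(b - 1)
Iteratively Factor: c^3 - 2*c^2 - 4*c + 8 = (c - 2)*(c^2 - 4) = (c - 2)^2*(c + 2)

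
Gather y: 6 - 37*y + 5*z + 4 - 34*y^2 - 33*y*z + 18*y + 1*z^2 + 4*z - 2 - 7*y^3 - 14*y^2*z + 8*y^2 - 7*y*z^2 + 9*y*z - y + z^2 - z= -7*y^3 + y^2*(-14*z - 26) + y*(-7*z^2 - 24*z - 20) + 2*z^2 + 8*z + 8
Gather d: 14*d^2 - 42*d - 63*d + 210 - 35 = 14*d^2 - 105*d + 175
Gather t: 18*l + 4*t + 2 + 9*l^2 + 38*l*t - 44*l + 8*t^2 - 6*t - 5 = 9*l^2 - 26*l + 8*t^2 + t*(38*l - 2) - 3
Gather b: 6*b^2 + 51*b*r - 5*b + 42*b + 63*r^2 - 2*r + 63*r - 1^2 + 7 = 6*b^2 + b*(51*r + 37) + 63*r^2 + 61*r + 6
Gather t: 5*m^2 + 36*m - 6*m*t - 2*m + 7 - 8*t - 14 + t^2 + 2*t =5*m^2 + 34*m + t^2 + t*(-6*m - 6) - 7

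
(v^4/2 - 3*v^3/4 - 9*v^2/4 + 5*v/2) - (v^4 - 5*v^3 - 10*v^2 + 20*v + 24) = -v^4/2 + 17*v^3/4 + 31*v^2/4 - 35*v/2 - 24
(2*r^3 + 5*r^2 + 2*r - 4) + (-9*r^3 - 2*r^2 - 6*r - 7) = -7*r^3 + 3*r^2 - 4*r - 11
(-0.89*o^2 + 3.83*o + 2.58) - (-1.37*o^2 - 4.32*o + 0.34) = 0.48*o^2 + 8.15*o + 2.24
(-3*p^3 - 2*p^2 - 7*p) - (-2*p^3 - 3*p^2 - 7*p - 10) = -p^3 + p^2 + 10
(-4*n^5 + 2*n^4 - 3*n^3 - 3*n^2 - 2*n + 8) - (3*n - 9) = -4*n^5 + 2*n^4 - 3*n^3 - 3*n^2 - 5*n + 17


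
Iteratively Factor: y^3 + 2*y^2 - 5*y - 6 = (y - 2)*(y^2 + 4*y + 3) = (y - 2)*(y + 1)*(y + 3)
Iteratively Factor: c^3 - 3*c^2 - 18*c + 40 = (c - 2)*(c^2 - c - 20) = (c - 2)*(c + 4)*(c - 5)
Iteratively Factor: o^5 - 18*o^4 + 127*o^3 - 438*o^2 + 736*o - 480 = (o - 2)*(o^4 - 16*o^3 + 95*o^2 - 248*o + 240) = (o - 4)*(o - 2)*(o^3 - 12*o^2 + 47*o - 60) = (o - 4)*(o - 3)*(o - 2)*(o^2 - 9*o + 20) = (o - 4)^2*(o - 3)*(o - 2)*(o - 5)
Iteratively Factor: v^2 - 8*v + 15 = (v - 3)*(v - 5)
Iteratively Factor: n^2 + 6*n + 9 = (n + 3)*(n + 3)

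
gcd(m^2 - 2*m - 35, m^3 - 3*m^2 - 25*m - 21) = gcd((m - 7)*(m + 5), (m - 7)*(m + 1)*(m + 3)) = m - 7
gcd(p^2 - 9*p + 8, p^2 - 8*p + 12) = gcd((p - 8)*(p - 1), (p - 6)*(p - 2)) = 1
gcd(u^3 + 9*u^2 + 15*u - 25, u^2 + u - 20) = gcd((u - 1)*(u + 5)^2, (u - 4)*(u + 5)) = u + 5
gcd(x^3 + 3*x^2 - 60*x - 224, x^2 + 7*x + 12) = x + 4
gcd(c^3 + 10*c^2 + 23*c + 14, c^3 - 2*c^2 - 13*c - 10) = c^2 + 3*c + 2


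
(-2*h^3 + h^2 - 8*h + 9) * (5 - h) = 2*h^4 - 11*h^3 + 13*h^2 - 49*h + 45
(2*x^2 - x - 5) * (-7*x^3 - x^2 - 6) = -14*x^5 + 5*x^4 + 36*x^3 - 7*x^2 + 6*x + 30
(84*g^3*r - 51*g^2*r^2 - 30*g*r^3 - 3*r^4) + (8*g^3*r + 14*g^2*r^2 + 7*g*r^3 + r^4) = 92*g^3*r - 37*g^2*r^2 - 23*g*r^3 - 2*r^4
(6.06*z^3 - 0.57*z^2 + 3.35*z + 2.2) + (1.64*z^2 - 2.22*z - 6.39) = 6.06*z^3 + 1.07*z^2 + 1.13*z - 4.19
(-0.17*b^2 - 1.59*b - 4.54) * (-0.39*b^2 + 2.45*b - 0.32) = 0.0663*b^4 + 0.2036*b^3 - 2.0705*b^2 - 10.6142*b + 1.4528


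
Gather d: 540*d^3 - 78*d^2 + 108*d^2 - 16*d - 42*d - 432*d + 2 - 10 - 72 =540*d^3 + 30*d^2 - 490*d - 80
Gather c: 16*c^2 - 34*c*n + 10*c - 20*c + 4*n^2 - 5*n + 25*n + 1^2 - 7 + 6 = 16*c^2 + c*(-34*n - 10) + 4*n^2 + 20*n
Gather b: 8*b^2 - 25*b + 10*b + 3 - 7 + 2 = 8*b^2 - 15*b - 2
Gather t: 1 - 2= -1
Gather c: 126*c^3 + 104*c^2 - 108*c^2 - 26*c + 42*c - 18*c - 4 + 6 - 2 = 126*c^3 - 4*c^2 - 2*c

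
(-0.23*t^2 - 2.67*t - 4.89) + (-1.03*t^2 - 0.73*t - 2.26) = -1.26*t^2 - 3.4*t - 7.15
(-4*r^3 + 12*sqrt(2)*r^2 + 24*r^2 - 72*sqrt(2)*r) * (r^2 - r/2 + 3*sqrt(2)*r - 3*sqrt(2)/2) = -4*r^5 + 26*r^4 + 60*r^3 - 468*r^2 + 216*r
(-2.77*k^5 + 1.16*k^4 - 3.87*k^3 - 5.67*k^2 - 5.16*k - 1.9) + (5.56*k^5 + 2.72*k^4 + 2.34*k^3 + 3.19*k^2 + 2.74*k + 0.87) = 2.79*k^5 + 3.88*k^4 - 1.53*k^3 - 2.48*k^2 - 2.42*k - 1.03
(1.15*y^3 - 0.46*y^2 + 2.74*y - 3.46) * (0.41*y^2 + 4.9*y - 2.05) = 0.4715*y^5 + 5.4464*y^4 - 3.4881*y^3 + 12.9504*y^2 - 22.571*y + 7.093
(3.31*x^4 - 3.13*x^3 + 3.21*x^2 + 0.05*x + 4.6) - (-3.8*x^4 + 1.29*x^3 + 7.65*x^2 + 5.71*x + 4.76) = 7.11*x^4 - 4.42*x^3 - 4.44*x^2 - 5.66*x - 0.16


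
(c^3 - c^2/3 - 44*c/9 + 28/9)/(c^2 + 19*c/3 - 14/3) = (3*c^2 + c - 14)/(3*(c + 7))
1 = 1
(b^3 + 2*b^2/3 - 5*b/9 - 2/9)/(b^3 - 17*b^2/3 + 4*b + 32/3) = (9*b^2 - 3*b - 2)/(3*(3*b^2 - 20*b + 32))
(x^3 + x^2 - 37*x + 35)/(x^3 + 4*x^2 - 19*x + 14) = (x - 5)/(x - 2)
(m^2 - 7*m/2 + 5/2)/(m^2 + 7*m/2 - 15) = (m - 1)/(m + 6)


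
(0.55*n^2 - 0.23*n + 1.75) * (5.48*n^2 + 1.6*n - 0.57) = 3.014*n^4 - 0.3804*n^3 + 8.9085*n^2 + 2.9311*n - 0.9975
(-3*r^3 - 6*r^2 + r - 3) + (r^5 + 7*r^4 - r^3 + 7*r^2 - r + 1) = r^5 + 7*r^4 - 4*r^3 + r^2 - 2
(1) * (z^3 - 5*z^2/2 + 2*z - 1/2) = z^3 - 5*z^2/2 + 2*z - 1/2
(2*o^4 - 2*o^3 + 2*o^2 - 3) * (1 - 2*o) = -4*o^5 + 6*o^4 - 6*o^3 + 2*o^2 + 6*o - 3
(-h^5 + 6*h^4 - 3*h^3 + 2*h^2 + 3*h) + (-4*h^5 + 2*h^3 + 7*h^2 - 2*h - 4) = -5*h^5 + 6*h^4 - h^3 + 9*h^2 + h - 4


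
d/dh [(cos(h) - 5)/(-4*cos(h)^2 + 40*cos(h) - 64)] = (sin(h)^2 + 10*cos(h) - 35)*sin(h)/(4*(cos(h)^2 - 10*cos(h) + 16)^2)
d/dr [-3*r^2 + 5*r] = 5 - 6*r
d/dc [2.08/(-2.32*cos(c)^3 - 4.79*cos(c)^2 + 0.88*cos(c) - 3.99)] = (-14.4768*cos(c)^2 - 19.9264*cos(c) + 1.8304)*sin(c)/(2.32*cos(c)^3 + 4.79*cos(c)^2 - 0.88*cos(c) + 3.99)^2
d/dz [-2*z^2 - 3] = -4*z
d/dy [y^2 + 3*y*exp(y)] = 3*y*exp(y) + 2*y + 3*exp(y)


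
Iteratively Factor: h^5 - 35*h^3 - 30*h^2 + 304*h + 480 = (h + 4)*(h^4 - 4*h^3 - 19*h^2 + 46*h + 120) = (h + 2)*(h + 4)*(h^3 - 6*h^2 - 7*h + 60) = (h - 5)*(h + 2)*(h + 4)*(h^2 - h - 12) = (h - 5)*(h + 2)*(h + 3)*(h + 4)*(h - 4)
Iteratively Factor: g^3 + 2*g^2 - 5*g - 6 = (g - 2)*(g^2 + 4*g + 3) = (g - 2)*(g + 3)*(g + 1)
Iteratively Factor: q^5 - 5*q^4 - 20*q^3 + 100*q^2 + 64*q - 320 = (q - 4)*(q^4 - q^3 - 24*q^2 + 4*q + 80) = (q - 4)*(q + 4)*(q^3 - 5*q^2 - 4*q + 20) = (q - 4)*(q + 2)*(q + 4)*(q^2 - 7*q + 10) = (q - 5)*(q - 4)*(q + 2)*(q + 4)*(q - 2)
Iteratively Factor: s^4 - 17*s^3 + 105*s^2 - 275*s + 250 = (s - 5)*(s^3 - 12*s^2 + 45*s - 50) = (s - 5)^2*(s^2 - 7*s + 10) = (s - 5)^3*(s - 2)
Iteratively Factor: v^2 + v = (v)*(v + 1)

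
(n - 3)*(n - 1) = n^2 - 4*n + 3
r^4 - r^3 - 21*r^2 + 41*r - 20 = (r - 4)*(r - 1)^2*(r + 5)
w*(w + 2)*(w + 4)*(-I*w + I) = -I*w^4 - 5*I*w^3 - 2*I*w^2 + 8*I*w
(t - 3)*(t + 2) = t^2 - t - 6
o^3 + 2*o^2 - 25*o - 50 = (o - 5)*(o + 2)*(o + 5)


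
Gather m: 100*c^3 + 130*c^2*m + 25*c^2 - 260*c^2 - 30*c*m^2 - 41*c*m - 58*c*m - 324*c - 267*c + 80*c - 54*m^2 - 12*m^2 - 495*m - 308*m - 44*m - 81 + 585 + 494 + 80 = 100*c^3 - 235*c^2 - 511*c + m^2*(-30*c - 66) + m*(130*c^2 - 99*c - 847) + 1078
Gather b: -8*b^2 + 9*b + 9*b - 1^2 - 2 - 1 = -8*b^2 + 18*b - 4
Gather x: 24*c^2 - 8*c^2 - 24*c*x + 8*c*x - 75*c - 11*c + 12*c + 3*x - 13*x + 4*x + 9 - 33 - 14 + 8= 16*c^2 - 74*c + x*(-16*c - 6) - 30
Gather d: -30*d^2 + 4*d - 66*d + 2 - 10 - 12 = -30*d^2 - 62*d - 20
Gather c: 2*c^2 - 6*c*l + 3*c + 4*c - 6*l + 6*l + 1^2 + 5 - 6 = 2*c^2 + c*(7 - 6*l)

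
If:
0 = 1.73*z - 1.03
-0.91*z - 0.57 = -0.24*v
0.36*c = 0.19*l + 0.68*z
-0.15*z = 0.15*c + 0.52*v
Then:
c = -16.65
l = -33.69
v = 4.63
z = 0.60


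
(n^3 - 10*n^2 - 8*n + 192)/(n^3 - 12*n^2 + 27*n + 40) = (n^2 - 2*n - 24)/(n^2 - 4*n - 5)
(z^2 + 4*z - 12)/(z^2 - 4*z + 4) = (z + 6)/(z - 2)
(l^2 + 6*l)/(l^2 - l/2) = 2*(l + 6)/(2*l - 1)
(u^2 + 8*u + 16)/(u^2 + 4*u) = (u + 4)/u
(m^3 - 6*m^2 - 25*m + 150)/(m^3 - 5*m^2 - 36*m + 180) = (m + 5)/(m + 6)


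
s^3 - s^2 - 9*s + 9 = (s - 3)*(s - 1)*(s + 3)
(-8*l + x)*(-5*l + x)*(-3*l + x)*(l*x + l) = -120*l^4*x - 120*l^4 + 79*l^3*x^2 + 79*l^3*x - 16*l^2*x^3 - 16*l^2*x^2 + l*x^4 + l*x^3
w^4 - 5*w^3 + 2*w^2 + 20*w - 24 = (w - 3)*(w - 2)^2*(w + 2)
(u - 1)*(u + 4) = u^2 + 3*u - 4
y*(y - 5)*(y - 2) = y^3 - 7*y^2 + 10*y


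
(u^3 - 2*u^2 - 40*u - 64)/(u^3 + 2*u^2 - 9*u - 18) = (u^2 - 4*u - 32)/(u^2 - 9)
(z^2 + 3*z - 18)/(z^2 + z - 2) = (z^2 + 3*z - 18)/(z^2 + z - 2)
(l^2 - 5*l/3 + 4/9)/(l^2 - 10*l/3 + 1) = (l - 4/3)/(l - 3)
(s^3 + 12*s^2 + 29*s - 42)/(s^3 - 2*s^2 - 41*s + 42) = (s + 7)/(s - 7)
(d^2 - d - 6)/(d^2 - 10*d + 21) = (d + 2)/(d - 7)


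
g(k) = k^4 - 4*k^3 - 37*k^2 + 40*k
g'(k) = 4*k^3 - 12*k^2 - 74*k + 40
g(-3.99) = -241.11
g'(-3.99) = -109.87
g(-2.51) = -230.56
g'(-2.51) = 86.89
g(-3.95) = -245.33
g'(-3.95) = -101.45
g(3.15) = -267.70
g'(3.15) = -187.15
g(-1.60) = -135.78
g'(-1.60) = 111.30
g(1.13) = -6.19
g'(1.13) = -53.17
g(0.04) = 1.54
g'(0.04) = 37.02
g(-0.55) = -32.44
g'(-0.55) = 76.40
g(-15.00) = 55200.00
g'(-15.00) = -15050.00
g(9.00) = 1008.00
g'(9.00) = 1318.00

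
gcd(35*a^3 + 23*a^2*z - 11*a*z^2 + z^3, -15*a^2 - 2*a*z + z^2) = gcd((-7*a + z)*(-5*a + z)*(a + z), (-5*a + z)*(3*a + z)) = -5*a + z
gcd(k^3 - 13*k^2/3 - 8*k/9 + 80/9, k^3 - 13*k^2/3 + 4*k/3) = k - 4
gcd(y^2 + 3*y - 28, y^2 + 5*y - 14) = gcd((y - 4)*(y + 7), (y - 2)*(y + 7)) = y + 7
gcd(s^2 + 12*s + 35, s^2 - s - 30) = s + 5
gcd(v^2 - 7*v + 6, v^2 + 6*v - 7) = v - 1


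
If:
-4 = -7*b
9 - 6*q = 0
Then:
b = 4/7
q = 3/2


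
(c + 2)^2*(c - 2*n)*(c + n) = c^4 - c^3*n + 4*c^3 - 2*c^2*n^2 - 4*c^2*n + 4*c^2 - 8*c*n^2 - 4*c*n - 8*n^2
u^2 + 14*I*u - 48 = (u + 6*I)*(u + 8*I)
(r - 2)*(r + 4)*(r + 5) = r^3 + 7*r^2 + 2*r - 40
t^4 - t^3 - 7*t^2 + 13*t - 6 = (t - 2)*(t - 1)^2*(t + 3)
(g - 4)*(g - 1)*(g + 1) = g^3 - 4*g^2 - g + 4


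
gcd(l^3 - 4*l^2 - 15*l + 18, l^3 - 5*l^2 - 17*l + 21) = l^2 + 2*l - 3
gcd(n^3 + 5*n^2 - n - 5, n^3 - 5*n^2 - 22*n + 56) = 1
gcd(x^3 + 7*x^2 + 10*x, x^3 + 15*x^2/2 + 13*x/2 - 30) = x + 5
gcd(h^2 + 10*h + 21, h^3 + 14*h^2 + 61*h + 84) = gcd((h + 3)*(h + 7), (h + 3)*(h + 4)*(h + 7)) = h^2 + 10*h + 21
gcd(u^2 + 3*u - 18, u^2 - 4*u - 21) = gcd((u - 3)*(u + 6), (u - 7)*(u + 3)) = 1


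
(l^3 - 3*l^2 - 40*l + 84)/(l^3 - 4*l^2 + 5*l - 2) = (l^2 - l - 42)/(l^2 - 2*l + 1)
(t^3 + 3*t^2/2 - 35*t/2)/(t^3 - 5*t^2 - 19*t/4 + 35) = 2*t*(t + 5)/(2*t^2 - 3*t - 20)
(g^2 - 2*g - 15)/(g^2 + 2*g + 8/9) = 9*(g^2 - 2*g - 15)/(9*g^2 + 18*g + 8)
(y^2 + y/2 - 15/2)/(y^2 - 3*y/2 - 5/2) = (y + 3)/(y + 1)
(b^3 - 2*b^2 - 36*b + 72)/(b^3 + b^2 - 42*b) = (b^2 + 4*b - 12)/(b*(b + 7))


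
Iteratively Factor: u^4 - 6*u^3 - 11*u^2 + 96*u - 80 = (u - 4)*(u^3 - 2*u^2 - 19*u + 20) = (u - 5)*(u - 4)*(u^2 + 3*u - 4) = (u - 5)*(u - 4)*(u - 1)*(u + 4)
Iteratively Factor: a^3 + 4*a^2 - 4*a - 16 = (a + 2)*(a^2 + 2*a - 8) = (a - 2)*(a + 2)*(a + 4)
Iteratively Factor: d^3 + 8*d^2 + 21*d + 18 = (d + 3)*(d^2 + 5*d + 6) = (d + 3)^2*(d + 2)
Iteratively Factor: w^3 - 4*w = (w - 2)*(w^2 + 2*w) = w*(w - 2)*(w + 2)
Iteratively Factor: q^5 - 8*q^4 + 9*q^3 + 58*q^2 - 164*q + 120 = (q - 2)*(q^4 - 6*q^3 - 3*q^2 + 52*q - 60) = (q - 2)*(q + 3)*(q^3 - 9*q^2 + 24*q - 20) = (q - 5)*(q - 2)*(q + 3)*(q^2 - 4*q + 4) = (q - 5)*(q - 2)^2*(q + 3)*(q - 2)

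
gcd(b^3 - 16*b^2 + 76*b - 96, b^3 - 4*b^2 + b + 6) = b - 2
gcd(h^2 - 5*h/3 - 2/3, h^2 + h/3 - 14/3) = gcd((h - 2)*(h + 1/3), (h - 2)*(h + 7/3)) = h - 2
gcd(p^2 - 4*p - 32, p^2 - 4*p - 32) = p^2 - 4*p - 32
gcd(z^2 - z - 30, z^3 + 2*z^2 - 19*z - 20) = z + 5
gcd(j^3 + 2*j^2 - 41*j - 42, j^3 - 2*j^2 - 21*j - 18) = j^2 - 5*j - 6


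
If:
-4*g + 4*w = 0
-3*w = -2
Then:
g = 2/3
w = 2/3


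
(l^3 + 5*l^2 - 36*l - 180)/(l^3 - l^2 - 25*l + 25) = (l^2 - 36)/(l^2 - 6*l + 5)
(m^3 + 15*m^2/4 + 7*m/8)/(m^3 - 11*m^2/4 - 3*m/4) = (m + 7/2)/(m - 3)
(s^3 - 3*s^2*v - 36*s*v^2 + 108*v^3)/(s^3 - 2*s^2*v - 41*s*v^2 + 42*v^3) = (s^2 - 9*s*v + 18*v^2)/(s^2 - 8*s*v + 7*v^2)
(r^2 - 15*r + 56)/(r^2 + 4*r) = (r^2 - 15*r + 56)/(r*(r + 4))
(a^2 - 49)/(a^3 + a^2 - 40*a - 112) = (a + 7)/(a^2 + 8*a + 16)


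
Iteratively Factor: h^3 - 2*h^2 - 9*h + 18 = (h + 3)*(h^2 - 5*h + 6) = (h - 3)*(h + 3)*(h - 2)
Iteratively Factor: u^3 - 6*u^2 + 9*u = (u)*(u^2 - 6*u + 9) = u*(u - 3)*(u - 3)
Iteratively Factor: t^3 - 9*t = (t)*(t^2 - 9) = t*(t + 3)*(t - 3)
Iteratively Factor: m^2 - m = (m)*(m - 1)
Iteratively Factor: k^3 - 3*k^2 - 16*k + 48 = (k - 4)*(k^2 + k - 12) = (k - 4)*(k + 4)*(k - 3)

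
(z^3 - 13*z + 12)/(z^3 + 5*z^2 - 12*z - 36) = (z^2 + 3*z - 4)/(z^2 + 8*z + 12)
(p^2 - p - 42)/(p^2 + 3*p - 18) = (p - 7)/(p - 3)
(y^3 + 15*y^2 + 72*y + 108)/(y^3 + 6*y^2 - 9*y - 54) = (y + 6)/(y - 3)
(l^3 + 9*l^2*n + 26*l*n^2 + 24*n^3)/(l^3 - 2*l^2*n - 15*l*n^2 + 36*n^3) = (l^2 + 5*l*n + 6*n^2)/(l^2 - 6*l*n + 9*n^2)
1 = 1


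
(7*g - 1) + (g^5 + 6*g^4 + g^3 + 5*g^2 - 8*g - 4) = g^5 + 6*g^4 + g^3 + 5*g^2 - g - 5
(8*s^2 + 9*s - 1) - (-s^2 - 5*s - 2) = 9*s^2 + 14*s + 1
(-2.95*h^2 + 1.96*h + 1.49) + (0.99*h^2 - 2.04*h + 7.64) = -1.96*h^2 - 0.0800000000000001*h + 9.13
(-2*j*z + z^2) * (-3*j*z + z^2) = 6*j^2*z^2 - 5*j*z^3 + z^4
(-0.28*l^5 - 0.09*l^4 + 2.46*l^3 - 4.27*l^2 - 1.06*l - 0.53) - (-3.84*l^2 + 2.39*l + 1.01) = -0.28*l^5 - 0.09*l^4 + 2.46*l^3 - 0.43*l^2 - 3.45*l - 1.54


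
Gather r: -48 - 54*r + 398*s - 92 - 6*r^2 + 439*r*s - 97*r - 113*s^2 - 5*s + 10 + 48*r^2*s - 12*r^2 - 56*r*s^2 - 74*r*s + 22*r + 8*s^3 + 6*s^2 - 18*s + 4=r^2*(48*s - 18) + r*(-56*s^2 + 365*s - 129) + 8*s^3 - 107*s^2 + 375*s - 126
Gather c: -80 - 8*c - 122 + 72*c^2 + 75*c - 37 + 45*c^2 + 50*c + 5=117*c^2 + 117*c - 234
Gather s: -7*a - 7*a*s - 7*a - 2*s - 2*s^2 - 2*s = -14*a - 2*s^2 + s*(-7*a - 4)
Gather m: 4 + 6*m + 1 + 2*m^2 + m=2*m^2 + 7*m + 5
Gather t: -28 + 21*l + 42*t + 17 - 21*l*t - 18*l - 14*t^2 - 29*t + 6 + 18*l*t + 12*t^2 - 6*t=3*l - 2*t^2 + t*(7 - 3*l) - 5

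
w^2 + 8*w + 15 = (w + 3)*(w + 5)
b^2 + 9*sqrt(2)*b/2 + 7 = (b + sqrt(2))*(b + 7*sqrt(2)/2)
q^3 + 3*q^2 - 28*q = q*(q - 4)*(q + 7)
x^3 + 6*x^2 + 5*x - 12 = (x - 1)*(x + 3)*(x + 4)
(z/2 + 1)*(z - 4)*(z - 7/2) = z^3/2 - 11*z^2/4 - z/2 + 14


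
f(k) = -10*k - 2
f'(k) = -10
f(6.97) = -71.70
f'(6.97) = -10.00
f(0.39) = -5.90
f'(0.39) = -10.00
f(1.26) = -14.60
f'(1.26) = -10.00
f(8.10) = -83.00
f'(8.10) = -10.00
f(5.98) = -61.80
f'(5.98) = -10.00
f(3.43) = -36.30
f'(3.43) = -10.00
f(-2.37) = 21.70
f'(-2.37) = -10.00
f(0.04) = -2.40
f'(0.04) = -10.00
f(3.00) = -32.00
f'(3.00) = -10.00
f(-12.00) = 118.00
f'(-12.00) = -10.00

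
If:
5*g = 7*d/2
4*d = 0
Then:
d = 0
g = 0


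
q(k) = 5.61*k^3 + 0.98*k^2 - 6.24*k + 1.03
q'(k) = 16.83*k^2 + 1.96*k - 6.24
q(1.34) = 7.93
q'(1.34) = 26.61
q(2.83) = 118.37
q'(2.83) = 134.10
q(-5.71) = -975.80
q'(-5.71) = 531.30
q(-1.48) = -5.77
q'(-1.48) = 27.72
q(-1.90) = -22.06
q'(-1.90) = 50.79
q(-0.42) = 3.41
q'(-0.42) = -4.09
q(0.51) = -1.15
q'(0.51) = -0.86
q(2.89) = 126.59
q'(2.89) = 139.99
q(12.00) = 9761.35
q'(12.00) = 2440.80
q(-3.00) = -122.90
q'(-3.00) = 139.35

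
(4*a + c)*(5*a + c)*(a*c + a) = 20*a^3*c + 20*a^3 + 9*a^2*c^2 + 9*a^2*c + a*c^3 + a*c^2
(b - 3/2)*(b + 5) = b^2 + 7*b/2 - 15/2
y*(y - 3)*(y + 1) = y^3 - 2*y^2 - 3*y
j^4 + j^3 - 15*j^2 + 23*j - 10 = (j - 2)*(j - 1)^2*(j + 5)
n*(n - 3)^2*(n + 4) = n^4 - 2*n^3 - 15*n^2 + 36*n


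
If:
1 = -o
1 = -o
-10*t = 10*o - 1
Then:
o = -1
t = 11/10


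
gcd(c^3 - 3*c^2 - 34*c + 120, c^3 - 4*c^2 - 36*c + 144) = c^2 + 2*c - 24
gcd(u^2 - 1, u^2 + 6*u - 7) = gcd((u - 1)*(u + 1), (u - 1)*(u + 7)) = u - 1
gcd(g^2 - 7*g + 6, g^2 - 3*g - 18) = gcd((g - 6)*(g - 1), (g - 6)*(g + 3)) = g - 6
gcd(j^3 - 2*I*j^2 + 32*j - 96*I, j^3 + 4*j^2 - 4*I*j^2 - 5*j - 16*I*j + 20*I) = j - 4*I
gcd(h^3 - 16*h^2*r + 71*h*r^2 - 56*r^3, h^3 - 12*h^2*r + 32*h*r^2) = -h + 8*r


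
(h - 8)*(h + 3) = h^2 - 5*h - 24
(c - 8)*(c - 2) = c^2 - 10*c + 16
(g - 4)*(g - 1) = g^2 - 5*g + 4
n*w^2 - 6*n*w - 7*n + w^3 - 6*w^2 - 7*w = (n + w)*(w - 7)*(w + 1)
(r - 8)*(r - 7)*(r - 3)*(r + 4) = r^4 - 14*r^3 + 29*r^2 + 236*r - 672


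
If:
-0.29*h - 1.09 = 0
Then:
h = -3.76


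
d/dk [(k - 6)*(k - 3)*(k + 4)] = 3*k^2 - 10*k - 18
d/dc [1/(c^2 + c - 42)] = (-2*c - 1)/(c^2 + c - 42)^2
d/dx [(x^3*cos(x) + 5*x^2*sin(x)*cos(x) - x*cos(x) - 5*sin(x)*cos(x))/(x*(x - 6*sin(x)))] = (x*(x - 6*sin(x))*(-x^3*sin(x) + 3*x^2*cos(x) + 5*x^2*cos(2*x) + x*sin(x) + 5*x*sin(2*x) - cos(x) - 5*cos(2*x)) + x*(6*cos(x) - 1)*(x^3 + 5*x^2*sin(x) - x - 5*sin(x))*cos(x) + (x - 6*sin(x))*(-x^3 - 5*x^2*sin(x) + x + 5*sin(x))*cos(x))/(x^2*(x - 6*sin(x))^2)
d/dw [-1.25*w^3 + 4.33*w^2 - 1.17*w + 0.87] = -3.75*w^2 + 8.66*w - 1.17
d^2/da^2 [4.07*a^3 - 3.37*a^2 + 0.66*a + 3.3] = 24.42*a - 6.74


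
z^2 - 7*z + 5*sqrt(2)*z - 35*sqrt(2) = (z - 7)*(z + 5*sqrt(2))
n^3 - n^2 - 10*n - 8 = (n - 4)*(n + 1)*(n + 2)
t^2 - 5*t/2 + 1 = (t - 2)*(t - 1/2)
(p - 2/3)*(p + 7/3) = p^2 + 5*p/3 - 14/9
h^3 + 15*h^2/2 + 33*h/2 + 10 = (h + 1)*(h + 5/2)*(h + 4)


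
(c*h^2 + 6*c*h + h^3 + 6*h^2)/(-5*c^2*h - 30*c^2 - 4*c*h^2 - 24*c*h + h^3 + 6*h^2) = -h/(5*c - h)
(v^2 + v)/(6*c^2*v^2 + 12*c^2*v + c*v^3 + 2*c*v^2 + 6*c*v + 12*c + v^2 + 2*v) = v*(v + 1)/(6*c^2*v^2 + 12*c^2*v + c*v^3 + 2*c*v^2 + 6*c*v + 12*c + v^2 + 2*v)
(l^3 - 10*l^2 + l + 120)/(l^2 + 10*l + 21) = (l^2 - 13*l + 40)/(l + 7)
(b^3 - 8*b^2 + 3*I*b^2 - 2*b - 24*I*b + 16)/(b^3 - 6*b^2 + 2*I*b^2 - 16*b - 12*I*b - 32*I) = (b + I)/(b + 2)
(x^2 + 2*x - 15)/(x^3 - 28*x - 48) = (-x^2 - 2*x + 15)/(-x^3 + 28*x + 48)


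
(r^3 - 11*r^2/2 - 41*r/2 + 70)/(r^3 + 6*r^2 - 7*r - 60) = (2*r^2 - 19*r + 35)/(2*(r^2 + 2*r - 15))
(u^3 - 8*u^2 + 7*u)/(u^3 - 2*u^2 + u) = (u - 7)/(u - 1)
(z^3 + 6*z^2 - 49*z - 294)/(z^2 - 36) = (z^2 - 49)/(z - 6)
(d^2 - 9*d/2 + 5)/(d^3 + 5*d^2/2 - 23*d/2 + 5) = (2*d - 5)/(2*d^2 + 9*d - 5)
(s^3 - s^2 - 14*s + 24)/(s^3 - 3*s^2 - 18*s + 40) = (s - 3)/(s - 5)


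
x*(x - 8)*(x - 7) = x^3 - 15*x^2 + 56*x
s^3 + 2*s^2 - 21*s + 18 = (s - 3)*(s - 1)*(s + 6)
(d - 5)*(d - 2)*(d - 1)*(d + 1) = d^4 - 7*d^3 + 9*d^2 + 7*d - 10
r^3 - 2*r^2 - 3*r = r*(r - 3)*(r + 1)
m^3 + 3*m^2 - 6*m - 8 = (m - 2)*(m + 1)*(m + 4)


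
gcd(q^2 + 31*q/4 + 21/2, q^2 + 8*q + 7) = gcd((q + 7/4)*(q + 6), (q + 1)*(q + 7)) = 1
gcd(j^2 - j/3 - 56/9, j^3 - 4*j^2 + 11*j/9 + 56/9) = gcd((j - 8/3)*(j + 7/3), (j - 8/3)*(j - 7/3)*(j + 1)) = j - 8/3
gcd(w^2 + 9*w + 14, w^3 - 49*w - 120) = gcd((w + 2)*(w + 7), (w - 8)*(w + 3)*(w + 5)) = 1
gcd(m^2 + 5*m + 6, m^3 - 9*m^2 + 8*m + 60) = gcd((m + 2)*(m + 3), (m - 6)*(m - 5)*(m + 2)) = m + 2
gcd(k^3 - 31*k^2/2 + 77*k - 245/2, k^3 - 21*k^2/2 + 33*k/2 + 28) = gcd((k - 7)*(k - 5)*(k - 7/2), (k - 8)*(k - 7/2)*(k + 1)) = k - 7/2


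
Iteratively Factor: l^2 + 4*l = (l)*(l + 4)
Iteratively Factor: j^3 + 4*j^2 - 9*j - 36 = (j + 4)*(j^2 - 9) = (j - 3)*(j + 4)*(j + 3)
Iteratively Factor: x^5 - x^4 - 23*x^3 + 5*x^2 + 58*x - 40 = (x - 1)*(x^4 - 23*x^2 - 18*x + 40) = (x - 1)^2*(x^3 + x^2 - 22*x - 40) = (x - 1)^2*(x + 4)*(x^2 - 3*x - 10) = (x - 1)^2*(x + 2)*(x + 4)*(x - 5)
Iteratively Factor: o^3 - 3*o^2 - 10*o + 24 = (o + 3)*(o^2 - 6*o + 8) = (o - 4)*(o + 3)*(o - 2)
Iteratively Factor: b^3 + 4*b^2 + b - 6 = (b + 3)*(b^2 + b - 2) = (b - 1)*(b + 3)*(b + 2)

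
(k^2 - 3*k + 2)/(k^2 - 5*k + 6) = (k - 1)/(k - 3)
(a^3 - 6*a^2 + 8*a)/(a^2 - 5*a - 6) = a*(-a^2 + 6*a - 8)/(-a^2 + 5*a + 6)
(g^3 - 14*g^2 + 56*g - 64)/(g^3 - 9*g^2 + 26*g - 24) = (g - 8)/(g - 3)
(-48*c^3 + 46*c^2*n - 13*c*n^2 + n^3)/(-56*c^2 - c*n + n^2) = (6*c^2 - 5*c*n + n^2)/(7*c + n)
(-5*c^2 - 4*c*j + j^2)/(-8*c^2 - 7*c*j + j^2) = (5*c - j)/(8*c - j)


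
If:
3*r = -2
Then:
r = -2/3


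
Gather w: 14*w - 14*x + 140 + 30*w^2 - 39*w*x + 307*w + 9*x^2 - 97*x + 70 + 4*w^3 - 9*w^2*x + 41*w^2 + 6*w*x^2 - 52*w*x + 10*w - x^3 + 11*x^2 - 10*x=4*w^3 + w^2*(71 - 9*x) + w*(6*x^2 - 91*x + 331) - x^3 + 20*x^2 - 121*x + 210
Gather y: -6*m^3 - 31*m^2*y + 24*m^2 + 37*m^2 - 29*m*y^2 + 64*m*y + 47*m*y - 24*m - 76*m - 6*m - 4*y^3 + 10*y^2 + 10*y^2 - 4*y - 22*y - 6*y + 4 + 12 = -6*m^3 + 61*m^2 - 106*m - 4*y^3 + y^2*(20 - 29*m) + y*(-31*m^2 + 111*m - 32) + 16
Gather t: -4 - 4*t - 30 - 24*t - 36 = -28*t - 70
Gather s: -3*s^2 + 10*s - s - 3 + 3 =-3*s^2 + 9*s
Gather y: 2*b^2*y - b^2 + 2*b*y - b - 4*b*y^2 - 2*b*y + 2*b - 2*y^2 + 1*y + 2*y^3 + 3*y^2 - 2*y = -b^2 + b + 2*y^3 + y^2*(1 - 4*b) + y*(2*b^2 - 1)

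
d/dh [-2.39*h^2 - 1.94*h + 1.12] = -4.78*h - 1.94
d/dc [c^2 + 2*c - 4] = 2*c + 2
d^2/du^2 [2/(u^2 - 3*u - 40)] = 4*(u^2 - 3*u - (2*u - 3)^2 - 40)/(-u^2 + 3*u + 40)^3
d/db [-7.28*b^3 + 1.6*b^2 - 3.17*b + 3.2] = -21.84*b^2 + 3.2*b - 3.17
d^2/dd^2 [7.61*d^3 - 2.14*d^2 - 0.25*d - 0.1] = 45.66*d - 4.28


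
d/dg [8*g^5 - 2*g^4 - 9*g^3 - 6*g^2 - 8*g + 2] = 40*g^4 - 8*g^3 - 27*g^2 - 12*g - 8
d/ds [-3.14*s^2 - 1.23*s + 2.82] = -6.28*s - 1.23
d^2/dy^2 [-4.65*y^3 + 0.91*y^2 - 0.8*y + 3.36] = 1.82 - 27.9*y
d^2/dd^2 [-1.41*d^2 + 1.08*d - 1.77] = -2.82000000000000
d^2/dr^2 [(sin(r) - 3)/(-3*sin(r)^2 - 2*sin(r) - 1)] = (9*sin(r)^5 - 114*sin(r)^4 - 90*sin(r)^3 + 184*sin(r)^2 + 133*sin(r) + 10)/(3*sin(r)^2 + 2*sin(r) + 1)^3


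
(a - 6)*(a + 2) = a^2 - 4*a - 12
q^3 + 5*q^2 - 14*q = q*(q - 2)*(q + 7)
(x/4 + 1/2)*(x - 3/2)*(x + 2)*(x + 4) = x^4/4 + 13*x^3/8 + 2*x^2 - 7*x/2 - 6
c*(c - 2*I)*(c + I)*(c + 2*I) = c^4 + I*c^3 + 4*c^2 + 4*I*c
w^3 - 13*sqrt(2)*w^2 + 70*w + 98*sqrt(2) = (w - 7*sqrt(2))^2*(w + sqrt(2))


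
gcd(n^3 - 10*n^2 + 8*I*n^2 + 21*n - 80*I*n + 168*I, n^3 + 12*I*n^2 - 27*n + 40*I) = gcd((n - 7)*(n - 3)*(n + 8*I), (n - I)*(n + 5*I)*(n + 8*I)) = n + 8*I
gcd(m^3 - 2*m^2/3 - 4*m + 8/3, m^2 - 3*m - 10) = m + 2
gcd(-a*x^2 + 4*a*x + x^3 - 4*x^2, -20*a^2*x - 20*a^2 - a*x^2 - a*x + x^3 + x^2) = 1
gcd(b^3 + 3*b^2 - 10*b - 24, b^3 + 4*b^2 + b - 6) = b + 2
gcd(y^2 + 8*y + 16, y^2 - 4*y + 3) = 1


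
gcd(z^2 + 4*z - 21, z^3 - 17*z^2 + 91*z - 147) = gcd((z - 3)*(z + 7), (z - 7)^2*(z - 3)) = z - 3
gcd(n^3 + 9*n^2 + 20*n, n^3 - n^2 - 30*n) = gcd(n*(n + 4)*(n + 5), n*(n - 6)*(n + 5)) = n^2 + 5*n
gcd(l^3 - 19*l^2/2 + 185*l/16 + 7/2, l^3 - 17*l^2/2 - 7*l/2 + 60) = l - 8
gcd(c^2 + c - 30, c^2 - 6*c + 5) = c - 5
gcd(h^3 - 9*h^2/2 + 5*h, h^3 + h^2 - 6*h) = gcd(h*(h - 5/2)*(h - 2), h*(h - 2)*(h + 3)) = h^2 - 2*h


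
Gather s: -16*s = -16*s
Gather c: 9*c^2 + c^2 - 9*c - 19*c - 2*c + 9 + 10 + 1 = 10*c^2 - 30*c + 20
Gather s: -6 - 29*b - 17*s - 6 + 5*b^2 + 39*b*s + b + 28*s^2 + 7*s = 5*b^2 - 28*b + 28*s^2 + s*(39*b - 10) - 12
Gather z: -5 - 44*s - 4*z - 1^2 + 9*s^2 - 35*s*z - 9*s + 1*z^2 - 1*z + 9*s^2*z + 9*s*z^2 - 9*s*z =9*s^2 - 53*s + z^2*(9*s + 1) + z*(9*s^2 - 44*s - 5) - 6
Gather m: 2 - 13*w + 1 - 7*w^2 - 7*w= -7*w^2 - 20*w + 3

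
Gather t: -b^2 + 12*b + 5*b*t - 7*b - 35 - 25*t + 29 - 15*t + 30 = -b^2 + 5*b + t*(5*b - 40) + 24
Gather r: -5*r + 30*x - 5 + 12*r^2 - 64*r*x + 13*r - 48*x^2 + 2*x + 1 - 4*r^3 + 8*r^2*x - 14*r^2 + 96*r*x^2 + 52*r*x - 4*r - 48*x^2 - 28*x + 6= -4*r^3 + r^2*(8*x - 2) + r*(96*x^2 - 12*x + 4) - 96*x^2 + 4*x + 2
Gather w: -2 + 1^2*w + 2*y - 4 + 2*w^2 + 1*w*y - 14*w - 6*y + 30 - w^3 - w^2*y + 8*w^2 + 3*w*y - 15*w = -w^3 + w^2*(10 - y) + w*(4*y - 28) - 4*y + 24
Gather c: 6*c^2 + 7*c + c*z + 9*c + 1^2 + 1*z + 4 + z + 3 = 6*c^2 + c*(z + 16) + 2*z + 8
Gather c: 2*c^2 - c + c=2*c^2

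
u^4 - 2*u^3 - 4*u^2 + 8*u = u*(u - 2)^2*(u + 2)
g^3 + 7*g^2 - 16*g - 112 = (g - 4)*(g + 4)*(g + 7)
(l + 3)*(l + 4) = l^2 + 7*l + 12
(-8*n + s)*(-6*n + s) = 48*n^2 - 14*n*s + s^2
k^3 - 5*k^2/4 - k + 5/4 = (k - 5/4)*(k - 1)*(k + 1)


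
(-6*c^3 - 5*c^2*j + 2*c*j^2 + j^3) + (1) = -6*c^3 - 5*c^2*j + 2*c*j^2 + j^3 + 1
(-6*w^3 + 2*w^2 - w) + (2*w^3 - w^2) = -4*w^3 + w^2 - w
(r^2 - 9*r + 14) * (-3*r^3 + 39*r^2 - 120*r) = -3*r^5 + 66*r^4 - 513*r^3 + 1626*r^2 - 1680*r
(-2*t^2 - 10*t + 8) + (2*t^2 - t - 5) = 3 - 11*t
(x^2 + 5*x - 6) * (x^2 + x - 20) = x^4 + 6*x^3 - 21*x^2 - 106*x + 120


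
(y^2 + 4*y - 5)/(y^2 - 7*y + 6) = (y + 5)/(y - 6)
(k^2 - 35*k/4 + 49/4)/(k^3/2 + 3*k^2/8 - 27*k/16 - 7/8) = 4*(k - 7)/(2*k^2 + 5*k + 2)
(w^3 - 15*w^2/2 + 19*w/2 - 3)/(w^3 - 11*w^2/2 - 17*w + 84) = (2*w^2 - 3*w + 1)/(2*w^2 + w - 28)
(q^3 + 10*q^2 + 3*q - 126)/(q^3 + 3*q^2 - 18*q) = (q + 7)/q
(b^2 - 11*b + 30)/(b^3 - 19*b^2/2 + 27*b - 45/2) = 2*(b - 6)/(2*b^2 - 9*b + 9)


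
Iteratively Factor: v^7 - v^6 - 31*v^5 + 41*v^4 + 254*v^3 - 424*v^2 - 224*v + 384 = (v + 4)*(v^6 - 5*v^5 - 11*v^4 + 85*v^3 - 86*v^2 - 80*v + 96) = (v + 1)*(v + 4)*(v^5 - 6*v^4 - 5*v^3 + 90*v^2 - 176*v + 96) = (v - 2)*(v + 1)*(v + 4)*(v^4 - 4*v^3 - 13*v^2 + 64*v - 48) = (v - 3)*(v - 2)*(v + 1)*(v + 4)*(v^3 - v^2 - 16*v + 16) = (v - 4)*(v - 3)*(v - 2)*(v + 1)*(v + 4)*(v^2 + 3*v - 4) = (v - 4)*(v - 3)*(v - 2)*(v - 1)*(v + 1)*(v + 4)*(v + 4)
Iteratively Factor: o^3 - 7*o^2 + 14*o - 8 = (o - 4)*(o^2 - 3*o + 2) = (o - 4)*(o - 1)*(o - 2)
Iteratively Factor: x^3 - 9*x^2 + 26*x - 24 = (x - 4)*(x^2 - 5*x + 6) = (x - 4)*(x - 3)*(x - 2)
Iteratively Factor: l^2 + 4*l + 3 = (l + 1)*(l + 3)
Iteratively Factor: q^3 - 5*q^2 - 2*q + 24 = (q - 3)*(q^2 - 2*q - 8) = (q - 3)*(q + 2)*(q - 4)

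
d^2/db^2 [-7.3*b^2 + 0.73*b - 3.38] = -14.6000000000000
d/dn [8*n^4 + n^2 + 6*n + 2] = 32*n^3 + 2*n + 6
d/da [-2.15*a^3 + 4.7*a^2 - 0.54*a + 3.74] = -6.45*a^2 + 9.4*a - 0.54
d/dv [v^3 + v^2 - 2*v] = 3*v^2 + 2*v - 2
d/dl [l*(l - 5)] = 2*l - 5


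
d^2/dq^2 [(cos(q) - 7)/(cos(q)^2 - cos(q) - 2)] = (9*sin(q)^4*cos(q) - 27*sin(q)^4 + 77*sin(q)^2 - 53*cos(q)/4 + 39*cos(3*q)/4 - cos(5*q)/2 - 4)/(sin(q)^2 + cos(q) + 1)^3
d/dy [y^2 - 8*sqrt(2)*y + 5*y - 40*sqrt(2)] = 2*y - 8*sqrt(2) + 5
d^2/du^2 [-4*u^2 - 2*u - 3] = -8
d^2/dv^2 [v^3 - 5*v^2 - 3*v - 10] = 6*v - 10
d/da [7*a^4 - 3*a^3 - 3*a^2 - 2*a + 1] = 28*a^3 - 9*a^2 - 6*a - 2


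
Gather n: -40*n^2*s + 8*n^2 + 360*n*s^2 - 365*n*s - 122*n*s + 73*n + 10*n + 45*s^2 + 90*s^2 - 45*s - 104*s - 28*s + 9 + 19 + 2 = n^2*(8 - 40*s) + n*(360*s^2 - 487*s + 83) + 135*s^2 - 177*s + 30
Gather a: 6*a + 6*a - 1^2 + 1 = 12*a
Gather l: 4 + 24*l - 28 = 24*l - 24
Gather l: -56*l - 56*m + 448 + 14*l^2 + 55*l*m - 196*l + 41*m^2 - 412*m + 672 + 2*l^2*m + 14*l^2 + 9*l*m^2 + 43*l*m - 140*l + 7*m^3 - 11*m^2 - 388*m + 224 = l^2*(2*m + 28) + l*(9*m^2 + 98*m - 392) + 7*m^3 + 30*m^2 - 856*m + 1344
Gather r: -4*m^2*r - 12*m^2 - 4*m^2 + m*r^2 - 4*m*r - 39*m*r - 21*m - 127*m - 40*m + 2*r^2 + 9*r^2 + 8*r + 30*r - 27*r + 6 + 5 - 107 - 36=-16*m^2 - 188*m + r^2*(m + 11) + r*(-4*m^2 - 43*m + 11) - 132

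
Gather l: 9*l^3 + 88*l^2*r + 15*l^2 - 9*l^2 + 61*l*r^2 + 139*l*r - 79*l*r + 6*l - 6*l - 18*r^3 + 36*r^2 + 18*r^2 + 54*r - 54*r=9*l^3 + l^2*(88*r + 6) + l*(61*r^2 + 60*r) - 18*r^3 + 54*r^2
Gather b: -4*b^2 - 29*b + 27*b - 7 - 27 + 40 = -4*b^2 - 2*b + 6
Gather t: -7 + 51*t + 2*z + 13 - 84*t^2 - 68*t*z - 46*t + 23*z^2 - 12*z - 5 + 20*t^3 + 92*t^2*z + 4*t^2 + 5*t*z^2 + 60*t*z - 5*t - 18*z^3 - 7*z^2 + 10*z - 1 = 20*t^3 + t^2*(92*z - 80) + t*(5*z^2 - 8*z) - 18*z^3 + 16*z^2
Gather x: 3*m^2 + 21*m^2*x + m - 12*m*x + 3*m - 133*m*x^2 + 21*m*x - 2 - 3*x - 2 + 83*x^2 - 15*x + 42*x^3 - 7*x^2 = 3*m^2 + 4*m + 42*x^3 + x^2*(76 - 133*m) + x*(21*m^2 + 9*m - 18) - 4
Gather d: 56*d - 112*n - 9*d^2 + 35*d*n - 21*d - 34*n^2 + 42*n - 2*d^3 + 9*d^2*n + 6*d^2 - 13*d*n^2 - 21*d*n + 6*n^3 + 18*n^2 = -2*d^3 + d^2*(9*n - 3) + d*(-13*n^2 + 14*n + 35) + 6*n^3 - 16*n^2 - 70*n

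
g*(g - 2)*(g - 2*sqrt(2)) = g^3 - 2*sqrt(2)*g^2 - 2*g^2 + 4*sqrt(2)*g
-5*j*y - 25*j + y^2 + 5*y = (-5*j + y)*(y + 5)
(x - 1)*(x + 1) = x^2 - 1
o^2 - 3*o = o*(o - 3)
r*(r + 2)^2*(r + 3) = r^4 + 7*r^3 + 16*r^2 + 12*r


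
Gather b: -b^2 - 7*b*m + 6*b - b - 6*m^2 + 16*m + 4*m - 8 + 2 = -b^2 + b*(5 - 7*m) - 6*m^2 + 20*m - 6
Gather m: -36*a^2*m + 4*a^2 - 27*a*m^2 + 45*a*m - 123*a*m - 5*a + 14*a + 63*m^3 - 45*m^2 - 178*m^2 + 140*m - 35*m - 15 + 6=4*a^2 + 9*a + 63*m^3 + m^2*(-27*a - 223) + m*(-36*a^2 - 78*a + 105) - 9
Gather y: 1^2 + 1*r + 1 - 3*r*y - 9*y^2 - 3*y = r - 9*y^2 + y*(-3*r - 3) + 2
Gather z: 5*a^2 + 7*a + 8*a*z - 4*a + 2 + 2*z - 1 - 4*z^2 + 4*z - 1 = 5*a^2 + 3*a - 4*z^2 + z*(8*a + 6)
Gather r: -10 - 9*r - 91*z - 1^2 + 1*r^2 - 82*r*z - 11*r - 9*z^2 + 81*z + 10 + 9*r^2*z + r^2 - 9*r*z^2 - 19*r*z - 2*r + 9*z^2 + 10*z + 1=r^2*(9*z + 2) + r*(-9*z^2 - 101*z - 22)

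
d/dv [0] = 0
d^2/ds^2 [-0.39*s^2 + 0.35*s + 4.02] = -0.780000000000000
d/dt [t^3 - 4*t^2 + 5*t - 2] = 3*t^2 - 8*t + 5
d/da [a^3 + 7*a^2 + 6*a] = 3*a^2 + 14*a + 6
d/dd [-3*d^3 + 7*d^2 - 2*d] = -9*d^2 + 14*d - 2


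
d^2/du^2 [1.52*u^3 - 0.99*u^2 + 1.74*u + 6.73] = 9.12*u - 1.98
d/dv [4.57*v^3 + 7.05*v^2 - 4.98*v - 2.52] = 13.71*v^2 + 14.1*v - 4.98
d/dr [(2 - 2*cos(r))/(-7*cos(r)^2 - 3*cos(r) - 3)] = 2*(-7*sin(r)^2 - 14*cos(r) + 1)*sin(r)/(7*cos(r)^2 + 3*cos(r) + 3)^2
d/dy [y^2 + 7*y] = 2*y + 7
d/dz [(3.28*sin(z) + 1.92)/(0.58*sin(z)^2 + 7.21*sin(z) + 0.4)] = (-2.2272*sin(z) + 0.9512*cos(2*z) - 13.4824)*cos(z)/(0.58*sin(z)^2 + 7.21*sin(z) + 0.4)^2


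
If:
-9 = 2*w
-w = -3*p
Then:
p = -3/2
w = -9/2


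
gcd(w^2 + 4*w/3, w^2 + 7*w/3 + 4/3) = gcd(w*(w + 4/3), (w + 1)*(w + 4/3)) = w + 4/3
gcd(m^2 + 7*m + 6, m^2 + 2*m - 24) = m + 6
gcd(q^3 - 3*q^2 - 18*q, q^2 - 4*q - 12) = q - 6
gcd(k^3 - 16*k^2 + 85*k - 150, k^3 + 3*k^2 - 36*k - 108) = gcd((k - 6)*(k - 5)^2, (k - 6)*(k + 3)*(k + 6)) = k - 6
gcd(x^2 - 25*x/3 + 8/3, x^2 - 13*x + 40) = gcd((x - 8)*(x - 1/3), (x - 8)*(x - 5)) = x - 8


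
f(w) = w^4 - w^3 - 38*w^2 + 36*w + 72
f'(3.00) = -111.00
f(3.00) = -108.00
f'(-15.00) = -12999.00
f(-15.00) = 44982.00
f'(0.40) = 5.38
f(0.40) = 80.28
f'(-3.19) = 118.06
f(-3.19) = -293.52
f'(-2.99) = 129.50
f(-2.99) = -268.71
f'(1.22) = -53.92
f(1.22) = 59.76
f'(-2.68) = 141.14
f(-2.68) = -226.58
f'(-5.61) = -338.29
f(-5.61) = -158.85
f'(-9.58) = -3028.12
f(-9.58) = 5541.74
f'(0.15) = 24.55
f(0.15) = 76.54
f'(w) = 4*w^3 - 3*w^2 - 76*w + 36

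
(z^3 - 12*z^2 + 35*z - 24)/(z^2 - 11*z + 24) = z - 1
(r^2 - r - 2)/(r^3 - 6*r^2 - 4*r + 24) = (r + 1)/(r^2 - 4*r - 12)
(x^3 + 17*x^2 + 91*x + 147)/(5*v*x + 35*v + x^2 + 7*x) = (x^2 + 10*x + 21)/(5*v + x)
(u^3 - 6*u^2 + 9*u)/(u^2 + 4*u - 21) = u*(u - 3)/(u + 7)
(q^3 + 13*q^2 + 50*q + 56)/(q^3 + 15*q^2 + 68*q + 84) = (q + 4)/(q + 6)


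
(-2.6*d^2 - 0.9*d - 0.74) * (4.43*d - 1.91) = -11.518*d^3 + 0.979000000000001*d^2 - 1.5592*d + 1.4134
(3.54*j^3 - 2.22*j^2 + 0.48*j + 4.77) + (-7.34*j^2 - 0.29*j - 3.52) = 3.54*j^3 - 9.56*j^2 + 0.19*j + 1.25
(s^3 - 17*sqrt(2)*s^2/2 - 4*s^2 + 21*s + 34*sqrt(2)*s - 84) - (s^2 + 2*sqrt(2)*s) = s^3 - 17*sqrt(2)*s^2/2 - 5*s^2 + 21*s + 32*sqrt(2)*s - 84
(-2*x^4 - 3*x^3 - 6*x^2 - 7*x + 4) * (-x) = 2*x^5 + 3*x^4 + 6*x^3 + 7*x^2 - 4*x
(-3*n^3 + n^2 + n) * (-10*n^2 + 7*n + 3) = 30*n^5 - 31*n^4 - 12*n^3 + 10*n^2 + 3*n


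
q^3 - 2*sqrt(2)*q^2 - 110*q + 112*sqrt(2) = (q - 8*sqrt(2))*(q - sqrt(2))*(q + 7*sqrt(2))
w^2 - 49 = (w - 7)*(w + 7)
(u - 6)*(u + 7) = u^2 + u - 42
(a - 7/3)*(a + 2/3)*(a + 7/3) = a^3 + 2*a^2/3 - 49*a/9 - 98/27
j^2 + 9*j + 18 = (j + 3)*(j + 6)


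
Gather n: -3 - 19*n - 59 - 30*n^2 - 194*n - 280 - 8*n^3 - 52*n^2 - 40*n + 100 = -8*n^3 - 82*n^2 - 253*n - 242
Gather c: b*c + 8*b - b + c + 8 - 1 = 7*b + c*(b + 1) + 7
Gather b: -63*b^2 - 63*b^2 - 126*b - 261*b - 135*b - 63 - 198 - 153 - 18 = -126*b^2 - 522*b - 432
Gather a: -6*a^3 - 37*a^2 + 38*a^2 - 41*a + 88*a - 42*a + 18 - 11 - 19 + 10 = -6*a^3 + a^2 + 5*a - 2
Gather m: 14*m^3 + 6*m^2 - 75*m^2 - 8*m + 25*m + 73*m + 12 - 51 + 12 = 14*m^3 - 69*m^2 + 90*m - 27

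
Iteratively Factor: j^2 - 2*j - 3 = (j + 1)*(j - 3)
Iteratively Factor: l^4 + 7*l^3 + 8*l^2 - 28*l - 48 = (l + 3)*(l^3 + 4*l^2 - 4*l - 16) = (l - 2)*(l + 3)*(l^2 + 6*l + 8) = (l - 2)*(l + 3)*(l + 4)*(l + 2)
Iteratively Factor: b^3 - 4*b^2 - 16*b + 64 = (b - 4)*(b^2 - 16) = (b - 4)*(b + 4)*(b - 4)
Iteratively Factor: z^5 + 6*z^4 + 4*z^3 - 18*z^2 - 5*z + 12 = (z - 1)*(z^4 + 7*z^3 + 11*z^2 - 7*z - 12) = (z - 1)*(z + 1)*(z^3 + 6*z^2 + 5*z - 12) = (z - 1)*(z + 1)*(z + 4)*(z^2 + 2*z - 3) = (z - 1)^2*(z + 1)*(z + 4)*(z + 3)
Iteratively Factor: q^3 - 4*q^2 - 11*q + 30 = (q + 3)*(q^2 - 7*q + 10) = (q - 2)*(q + 3)*(q - 5)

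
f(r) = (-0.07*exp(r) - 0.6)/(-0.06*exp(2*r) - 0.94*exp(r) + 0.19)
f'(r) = (-0.07*exp(r) - 0.6)*(0.12*exp(2*r) + 0.94*exp(r))/(-0.06*exp(2*r) - 0.94*exp(r) + 0.19)^2 - 0.07*exp(r)/(-0.06*exp(2*r) - 0.94*exp(r) + 0.19)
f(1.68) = 0.15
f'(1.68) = -0.13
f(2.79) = 0.06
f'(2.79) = -0.05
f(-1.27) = 7.87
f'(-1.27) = -27.10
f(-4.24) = -3.41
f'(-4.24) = -0.27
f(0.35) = 0.55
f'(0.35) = -0.61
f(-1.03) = 4.08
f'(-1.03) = -9.18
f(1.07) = 0.26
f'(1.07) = -0.26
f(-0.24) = 1.12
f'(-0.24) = -1.46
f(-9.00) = -3.16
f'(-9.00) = 0.00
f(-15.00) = -3.16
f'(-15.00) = 0.00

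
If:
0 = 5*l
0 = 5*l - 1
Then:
No Solution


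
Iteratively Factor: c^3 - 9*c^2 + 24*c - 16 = (c - 4)*(c^2 - 5*c + 4) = (c - 4)*(c - 1)*(c - 4)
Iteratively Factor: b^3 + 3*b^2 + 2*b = (b)*(b^2 + 3*b + 2) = b*(b + 2)*(b + 1)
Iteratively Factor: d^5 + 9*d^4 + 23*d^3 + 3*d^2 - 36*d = (d)*(d^4 + 9*d^3 + 23*d^2 + 3*d - 36) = d*(d + 4)*(d^3 + 5*d^2 + 3*d - 9) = d*(d + 3)*(d + 4)*(d^2 + 2*d - 3) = d*(d - 1)*(d + 3)*(d + 4)*(d + 3)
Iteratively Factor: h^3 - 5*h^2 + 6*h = (h - 3)*(h^2 - 2*h) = h*(h - 3)*(h - 2)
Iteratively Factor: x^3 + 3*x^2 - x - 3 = (x + 1)*(x^2 + 2*x - 3) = (x + 1)*(x + 3)*(x - 1)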